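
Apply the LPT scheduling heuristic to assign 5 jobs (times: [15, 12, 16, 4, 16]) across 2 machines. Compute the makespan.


Sort jobs in decreasing order (LPT): [16, 16, 15, 12, 4]
Assign each job to the least loaded machine:
  Machine 1: jobs [16, 15], load = 31
  Machine 2: jobs [16, 12, 4], load = 32
Makespan = max load = 32

32


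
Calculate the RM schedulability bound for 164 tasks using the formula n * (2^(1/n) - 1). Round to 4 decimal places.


Compute 2^(1/164) = 1.0042354515
Subtract 1: 1.0042354515 - 1 = 0.0042354515
Multiply by n: 164 * 0.0042354515 = 0.6946140460
Round to 4 dp: 0.6946

0.6946


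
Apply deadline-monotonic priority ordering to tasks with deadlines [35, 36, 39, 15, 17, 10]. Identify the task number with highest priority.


Sort tasks by relative deadline (ascending):
  Task 6: deadline = 10
  Task 4: deadline = 15
  Task 5: deadline = 17
  Task 1: deadline = 35
  Task 2: deadline = 36
  Task 3: deadline = 39
Priority order (highest first): [6, 4, 5, 1, 2, 3]
Highest priority task = 6

6


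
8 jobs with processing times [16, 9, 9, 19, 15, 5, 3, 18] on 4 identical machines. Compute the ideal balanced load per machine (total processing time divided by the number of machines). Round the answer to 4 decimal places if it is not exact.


Total processing time = 16 + 9 + 9 + 19 + 15 + 5 + 3 + 18 = 94
Number of machines = 4
Ideal balanced load = 94 / 4 = 23.5

23.5


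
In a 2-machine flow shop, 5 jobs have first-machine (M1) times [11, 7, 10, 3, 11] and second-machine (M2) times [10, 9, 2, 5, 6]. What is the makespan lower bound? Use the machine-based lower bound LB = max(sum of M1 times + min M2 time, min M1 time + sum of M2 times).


LB1 = sum(M1 times) + min(M2 times) = 42 + 2 = 44
LB2 = min(M1 times) + sum(M2 times) = 3 + 32 = 35
Lower bound = max(LB1, LB2) = max(44, 35) = 44

44


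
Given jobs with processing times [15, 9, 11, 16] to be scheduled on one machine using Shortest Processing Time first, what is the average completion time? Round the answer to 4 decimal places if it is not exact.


Sort jobs by processing time (SPT order): [9, 11, 15, 16]
Compute completion times sequentially:
  Job 1: processing = 9, completes at 9
  Job 2: processing = 11, completes at 20
  Job 3: processing = 15, completes at 35
  Job 4: processing = 16, completes at 51
Sum of completion times = 115
Average completion time = 115/4 = 28.75

28.75


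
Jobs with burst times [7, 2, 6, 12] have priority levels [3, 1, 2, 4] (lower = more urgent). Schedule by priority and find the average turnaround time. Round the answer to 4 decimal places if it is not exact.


Sort by priority (ascending = highest first):
Order: [(1, 2), (2, 6), (3, 7), (4, 12)]
Completion times:
  Priority 1, burst=2, C=2
  Priority 2, burst=6, C=8
  Priority 3, burst=7, C=15
  Priority 4, burst=12, C=27
Average turnaround = 52/4 = 13.0

13.0


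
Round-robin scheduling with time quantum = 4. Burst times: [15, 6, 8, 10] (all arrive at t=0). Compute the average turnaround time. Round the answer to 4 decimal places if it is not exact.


Time quantum = 4
Execution trace:
  J1 runs 4 units, time = 4
  J2 runs 4 units, time = 8
  J3 runs 4 units, time = 12
  J4 runs 4 units, time = 16
  J1 runs 4 units, time = 20
  J2 runs 2 units, time = 22
  J3 runs 4 units, time = 26
  J4 runs 4 units, time = 30
  J1 runs 4 units, time = 34
  J4 runs 2 units, time = 36
  J1 runs 3 units, time = 39
Finish times: [39, 22, 26, 36]
Average turnaround = 123/4 = 30.75

30.75


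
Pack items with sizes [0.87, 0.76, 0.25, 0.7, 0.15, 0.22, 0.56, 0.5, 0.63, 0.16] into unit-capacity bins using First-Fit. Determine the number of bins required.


Place items sequentially using First-Fit:
  Item 0.87 -> new Bin 1
  Item 0.76 -> new Bin 2
  Item 0.25 -> new Bin 3
  Item 0.7 -> Bin 3 (now 0.95)
  Item 0.15 -> Bin 2 (now 0.91)
  Item 0.22 -> new Bin 4
  Item 0.56 -> Bin 4 (now 0.78)
  Item 0.5 -> new Bin 5
  Item 0.63 -> new Bin 6
  Item 0.16 -> Bin 4 (now 0.94)
Total bins used = 6

6


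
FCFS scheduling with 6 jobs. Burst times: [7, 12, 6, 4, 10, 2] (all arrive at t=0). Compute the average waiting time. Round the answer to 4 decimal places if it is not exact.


FCFS order (as given): [7, 12, 6, 4, 10, 2]
Waiting times:
  Job 1: wait = 0
  Job 2: wait = 7
  Job 3: wait = 19
  Job 4: wait = 25
  Job 5: wait = 29
  Job 6: wait = 39
Sum of waiting times = 119
Average waiting time = 119/6 = 19.8333

19.8333


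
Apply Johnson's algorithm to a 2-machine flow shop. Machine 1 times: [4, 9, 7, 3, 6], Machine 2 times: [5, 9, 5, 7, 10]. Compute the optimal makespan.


Apply Johnson's rule:
  Group 1 (a <= b): [(4, 3, 7), (1, 4, 5), (5, 6, 10), (2, 9, 9)]
  Group 2 (a > b): [(3, 7, 5)]
Optimal job order: [4, 1, 5, 2, 3]
Schedule:
  Job 4: M1 done at 3, M2 done at 10
  Job 1: M1 done at 7, M2 done at 15
  Job 5: M1 done at 13, M2 done at 25
  Job 2: M1 done at 22, M2 done at 34
  Job 3: M1 done at 29, M2 done at 39
Makespan = 39

39


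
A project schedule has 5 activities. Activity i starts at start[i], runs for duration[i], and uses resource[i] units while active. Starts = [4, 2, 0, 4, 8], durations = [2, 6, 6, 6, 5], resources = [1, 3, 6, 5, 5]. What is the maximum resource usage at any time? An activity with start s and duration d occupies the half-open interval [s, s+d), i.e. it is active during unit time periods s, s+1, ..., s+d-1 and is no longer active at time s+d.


Each activity i is active on [start_i, start_i + duration_i).
Compute total resource usage per time slot:
  t=0: active resources = [6], total = 6
  t=1: active resources = [6], total = 6
  t=2: active resources = [3, 6], total = 9
  t=3: active resources = [3, 6], total = 9
  t=4: active resources = [1, 3, 6, 5], total = 15
  t=5: active resources = [1, 3, 6, 5], total = 15
  t=6: active resources = [3, 5], total = 8
  t=7: active resources = [3, 5], total = 8
  t=8: active resources = [5, 5], total = 10
  t=9: active resources = [5, 5], total = 10
  t=10: active resources = [5], total = 5
  t=11: active resources = [5], total = 5
  t=12: active resources = [5], total = 5
Peak resource demand = 15

15


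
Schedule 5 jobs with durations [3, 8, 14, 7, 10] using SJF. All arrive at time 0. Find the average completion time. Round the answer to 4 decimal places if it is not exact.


SJF order (ascending): [3, 7, 8, 10, 14]
Completion times:
  Job 1: burst=3, C=3
  Job 2: burst=7, C=10
  Job 3: burst=8, C=18
  Job 4: burst=10, C=28
  Job 5: burst=14, C=42
Average completion = 101/5 = 20.2

20.2


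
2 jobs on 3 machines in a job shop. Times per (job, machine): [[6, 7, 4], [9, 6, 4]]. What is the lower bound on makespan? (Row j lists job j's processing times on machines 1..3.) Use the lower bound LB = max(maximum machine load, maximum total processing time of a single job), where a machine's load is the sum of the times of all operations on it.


Machine loads:
  Machine 1: 6 + 9 = 15
  Machine 2: 7 + 6 = 13
  Machine 3: 4 + 4 = 8
Max machine load = 15
Job totals:
  Job 1: 17
  Job 2: 19
Max job total = 19
Lower bound = max(15, 19) = 19

19


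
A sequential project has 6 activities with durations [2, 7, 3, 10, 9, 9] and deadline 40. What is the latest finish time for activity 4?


LF(activity 4) = deadline - sum of successor durations
Successors: activities 5 through 6 with durations [9, 9]
Sum of successor durations = 18
LF = 40 - 18 = 22

22


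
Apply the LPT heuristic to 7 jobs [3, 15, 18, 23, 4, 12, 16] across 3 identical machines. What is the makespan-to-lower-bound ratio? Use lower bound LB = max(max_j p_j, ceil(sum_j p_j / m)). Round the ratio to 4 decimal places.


LPT order: [23, 18, 16, 15, 12, 4, 3]
Machine loads after assignment: [30, 30, 31]
LPT makespan = 31
Lower bound = max(max_job, ceil(total/3)) = max(23, 31) = 31
Ratio = 31 / 31 = 1.0

1.0


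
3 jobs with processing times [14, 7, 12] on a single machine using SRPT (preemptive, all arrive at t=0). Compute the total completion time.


Since all jobs arrive at t=0, SRPT equals SPT ordering.
SPT order: [7, 12, 14]
Completion times:
  Job 1: p=7, C=7
  Job 2: p=12, C=19
  Job 3: p=14, C=33
Total completion time = 7 + 19 + 33 = 59

59


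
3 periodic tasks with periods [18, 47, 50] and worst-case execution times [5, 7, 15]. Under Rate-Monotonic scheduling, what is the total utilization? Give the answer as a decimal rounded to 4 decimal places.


Compute individual utilizations (exact fractions):
  Task 1: C/T = 5/18 (approx. 0.2778)
  Task 2: C/T = 7/47 (approx. 0.1489)
  Task 3: C/T = 15/50 = 3/10 (approx. 0.3)
Total utilization U = 5/18 + 7/47 + 3/10 = 1537/2115
Rounded to 4 decimal places: U = 0.7267
RM (Liu & Layland) bound for 3 tasks = 0.779763; compare with U = 1537/2115 (approx. 0.726714)
U <= bound, so schedulable by RM sufficient condition.

0.7267


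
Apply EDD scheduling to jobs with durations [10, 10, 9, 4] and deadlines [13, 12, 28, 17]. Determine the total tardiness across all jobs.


Sort by due date (EDD order): [(10, 12), (10, 13), (4, 17), (9, 28)]
Compute completion times and tardiness:
  Job 1: p=10, d=12, C=10, tardiness=max(0,10-12)=0
  Job 2: p=10, d=13, C=20, tardiness=max(0,20-13)=7
  Job 3: p=4, d=17, C=24, tardiness=max(0,24-17)=7
  Job 4: p=9, d=28, C=33, tardiness=max(0,33-28)=5
Total tardiness = 19

19


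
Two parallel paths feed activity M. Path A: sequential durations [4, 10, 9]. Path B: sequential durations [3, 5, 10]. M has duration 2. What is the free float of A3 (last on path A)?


ES(A3) = sum of predecessors on chain A = 14
EF(A3) = ES + duration = 14 + 9 = 23
Successor of A3 is M. ES(M) = max(sum(A), sum(B)) = max(23, 18) = 23
Free float = ES(successor) - EF(current) = 23 - 23 = 0

0


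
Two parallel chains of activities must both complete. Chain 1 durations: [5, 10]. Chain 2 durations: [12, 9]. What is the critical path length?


Path A total = 5 + 10 = 15
Path B total = 12 + 9 = 21
Critical path = longest path = max(15, 21) = 21

21


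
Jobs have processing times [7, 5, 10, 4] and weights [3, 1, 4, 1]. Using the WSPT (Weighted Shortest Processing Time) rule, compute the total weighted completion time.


Compute p/w ratios and sort ascending (WSPT): [(7, 3), (10, 4), (4, 1), (5, 1)]
Compute weighted completion times:
  Job (p=7,w=3): C=7, w*C=3*7=21
  Job (p=10,w=4): C=17, w*C=4*17=68
  Job (p=4,w=1): C=21, w*C=1*21=21
  Job (p=5,w=1): C=26, w*C=1*26=26
Total weighted completion time = 136

136


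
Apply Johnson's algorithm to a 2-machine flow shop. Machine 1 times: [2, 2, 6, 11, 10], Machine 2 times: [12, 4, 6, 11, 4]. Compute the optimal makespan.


Apply Johnson's rule:
  Group 1 (a <= b): [(1, 2, 12), (2, 2, 4), (3, 6, 6), (4, 11, 11)]
  Group 2 (a > b): [(5, 10, 4)]
Optimal job order: [1, 2, 3, 4, 5]
Schedule:
  Job 1: M1 done at 2, M2 done at 14
  Job 2: M1 done at 4, M2 done at 18
  Job 3: M1 done at 10, M2 done at 24
  Job 4: M1 done at 21, M2 done at 35
  Job 5: M1 done at 31, M2 done at 39
Makespan = 39

39


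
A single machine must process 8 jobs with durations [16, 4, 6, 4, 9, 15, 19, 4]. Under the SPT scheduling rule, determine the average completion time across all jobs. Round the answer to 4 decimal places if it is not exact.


Sort jobs by processing time (SPT order): [4, 4, 4, 6, 9, 15, 16, 19]
Compute completion times sequentially:
  Job 1: processing = 4, completes at 4
  Job 2: processing = 4, completes at 8
  Job 3: processing = 4, completes at 12
  Job 4: processing = 6, completes at 18
  Job 5: processing = 9, completes at 27
  Job 6: processing = 15, completes at 42
  Job 7: processing = 16, completes at 58
  Job 8: processing = 19, completes at 77
Sum of completion times = 246
Average completion time = 246/8 = 30.75

30.75


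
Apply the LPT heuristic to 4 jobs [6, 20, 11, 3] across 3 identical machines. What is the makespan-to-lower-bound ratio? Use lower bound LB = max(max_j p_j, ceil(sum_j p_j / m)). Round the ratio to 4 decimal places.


LPT order: [20, 11, 6, 3]
Machine loads after assignment: [20, 11, 9]
LPT makespan = 20
Lower bound = max(max_job, ceil(total/3)) = max(20, 14) = 20
Ratio = 20 / 20 = 1.0

1.0


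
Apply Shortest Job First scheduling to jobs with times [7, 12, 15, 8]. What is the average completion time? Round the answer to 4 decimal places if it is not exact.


SJF order (ascending): [7, 8, 12, 15]
Completion times:
  Job 1: burst=7, C=7
  Job 2: burst=8, C=15
  Job 3: burst=12, C=27
  Job 4: burst=15, C=42
Average completion = 91/4 = 22.75

22.75


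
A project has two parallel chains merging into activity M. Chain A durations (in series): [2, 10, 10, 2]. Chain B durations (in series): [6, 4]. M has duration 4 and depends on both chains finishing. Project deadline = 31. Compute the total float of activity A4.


Forward pass: ES(A4) = sum of predecessors on chain A = 22
EF = ES + duration = 22 + 2 = 24
Backward pass: LF(M) = deadline = 31; LS(M) = 31 - 4 = 27
LF(A4) = LS(M) - sum(successors on chain A) = 27 - 0 = 27
LS = LF - duration = 27 - 2 = 25
Total float = LS - ES = 25 - 22 = 3

3


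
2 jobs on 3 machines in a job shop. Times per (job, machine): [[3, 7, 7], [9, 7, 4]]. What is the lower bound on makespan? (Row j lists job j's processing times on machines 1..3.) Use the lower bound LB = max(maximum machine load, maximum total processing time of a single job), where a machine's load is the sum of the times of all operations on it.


Machine loads:
  Machine 1: 3 + 9 = 12
  Machine 2: 7 + 7 = 14
  Machine 3: 7 + 4 = 11
Max machine load = 14
Job totals:
  Job 1: 17
  Job 2: 20
Max job total = 20
Lower bound = max(14, 20) = 20

20


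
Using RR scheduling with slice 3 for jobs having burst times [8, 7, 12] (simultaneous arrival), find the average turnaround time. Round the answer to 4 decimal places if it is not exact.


Time quantum = 3
Execution trace:
  J1 runs 3 units, time = 3
  J2 runs 3 units, time = 6
  J3 runs 3 units, time = 9
  J1 runs 3 units, time = 12
  J2 runs 3 units, time = 15
  J3 runs 3 units, time = 18
  J1 runs 2 units, time = 20
  J2 runs 1 units, time = 21
  J3 runs 3 units, time = 24
  J3 runs 3 units, time = 27
Finish times: [20, 21, 27]
Average turnaround = 68/3 = 22.6667

22.6667


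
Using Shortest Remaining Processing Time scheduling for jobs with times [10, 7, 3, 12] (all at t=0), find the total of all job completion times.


Since all jobs arrive at t=0, SRPT equals SPT ordering.
SPT order: [3, 7, 10, 12]
Completion times:
  Job 1: p=3, C=3
  Job 2: p=7, C=10
  Job 3: p=10, C=20
  Job 4: p=12, C=32
Total completion time = 3 + 10 + 20 + 32 = 65

65


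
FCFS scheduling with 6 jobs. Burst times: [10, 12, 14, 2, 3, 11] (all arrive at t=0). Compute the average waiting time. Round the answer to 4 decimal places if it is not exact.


FCFS order (as given): [10, 12, 14, 2, 3, 11]
Waiting times:
  Job 1: wait = 0
  Job 2: wait = 10
  Job 3: wait = 22
  Job 4: wait = 36
  Job 5: wait = 38
  Job 6: wait = 41
Sum of waiting times = 147
Average waiting time = 147/6 = 24.5

24.5


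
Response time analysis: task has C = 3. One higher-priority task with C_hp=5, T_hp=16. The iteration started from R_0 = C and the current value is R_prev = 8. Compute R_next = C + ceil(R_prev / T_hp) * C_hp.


R_next = C + ceil(R_prev / T_hp) * C_hp
ceil(8 / 16) = ceil(0.5) = 1
Interference = 1 * 5 = 5
R_next = 3 + 5 = 8
R_next = R_prev, so the iteration has converged (response time = 8).

8


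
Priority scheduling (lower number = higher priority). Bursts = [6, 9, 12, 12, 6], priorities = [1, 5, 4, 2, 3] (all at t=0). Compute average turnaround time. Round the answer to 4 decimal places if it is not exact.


Sort by priority (ascending = highest first):
Order: [(1, 6), (2, 12), (3, 6), (4, 12), (5, 9)]
Completion times:
  Priority 1, burst=6, C=6
  Priority 2, burst=12, C=18
  Priority 3, burst=6, C=24
  Priority 4, burst=12, C=36
  Priority 5, burst=9, C=45
Average turnaround = 129/5 = 25.8

25.8


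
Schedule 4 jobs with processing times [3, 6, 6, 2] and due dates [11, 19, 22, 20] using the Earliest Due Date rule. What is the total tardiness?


Sort by due date (EDD order): [(3, 11), (6, 19), (2, 20), (6, 22)]
Compute completion times and tardiness:
  Job 1: p=3, d=11, C=3, tardiness=max(0,3-11)=0
  Job 2: p=6, d=19, C=9, tardiness=max(0,9-19)=0
  Job 3: p=2, d=20, C=11, tardiness=max(0,11-20)=0
  Job 4: p=6, d=22, C=17, tardiness=max(0,17-22)=0
Total tardiness = 0

0


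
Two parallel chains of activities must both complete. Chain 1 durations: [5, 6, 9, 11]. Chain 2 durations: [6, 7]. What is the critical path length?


Path A total = 5 + 6 + 9 + 11 = 31
Path B total = 6 + 7 = 13
Critical path = longest path = max(31, 13) = 31

31


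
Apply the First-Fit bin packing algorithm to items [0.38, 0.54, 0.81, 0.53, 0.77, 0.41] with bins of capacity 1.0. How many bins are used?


Place items sequentially using First-Fit:
  Item 0.38 -> new Bin 1
  Item 0.54 -> Bin 1 (now 0.92)
  Item 0.81 -> new Bin 2
  Item 0.53 -> new Bin 3
  Item 0.77 -> new Bin 4
  Item 0.41 -> Bin 3 (now 0.94)
Total bins used = 4

4


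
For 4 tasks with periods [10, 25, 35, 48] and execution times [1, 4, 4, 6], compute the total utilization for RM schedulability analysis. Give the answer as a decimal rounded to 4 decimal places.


Compute individual utilizations (exact fractions):
  Task 1: C/T = 1/10 (approx. 0.1)
  Task 2: C/T = 4/25 (approx. 0.16)
  Task 3: C/T = 4/35 (approx. 0.1143)
  Task 4: C/T = 6/48 = 1/8 (approx. 0.125)
Total utilization U = 1/10 + 4/25 + 4/35 + 1/8 = 699/1400
Rounded to 4 decimal places: U = 0.4993
RM (Liu & Layland) bound for 4 tasks = 0.756828; compare with U = 699/1400 (approx. 0.499286)
U <= bound, so schedulable by RM sufficient condition.

0.4993


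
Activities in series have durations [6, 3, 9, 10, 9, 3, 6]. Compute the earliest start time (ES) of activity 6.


Activity 6 starts after activities 1 through 5 complete.
Predecessor durations: [6, 3, 9, 10, 9]
ES = 6 + 3 + 9 + 10 + 9 = 37

37


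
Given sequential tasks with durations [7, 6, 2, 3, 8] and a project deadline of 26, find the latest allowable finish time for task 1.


LF(activity 1) = deadline - sum of successor durations
Successors: activities 2 through 5 with durations [6, 2, 3, 8]
Sum of successor durations = 19
LF = 26 - 19 = 7

7


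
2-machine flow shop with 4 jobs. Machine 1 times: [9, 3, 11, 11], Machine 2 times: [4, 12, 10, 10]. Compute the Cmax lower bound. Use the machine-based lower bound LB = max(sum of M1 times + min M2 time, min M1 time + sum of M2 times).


LB1 = sum(M1 times) + min(M2 times) = 34 + 4 = 38
LB2 = min(M1 times) + sum(M2 times) = 3 + 36 = 39
Lower bound = max(LB1, LB2) = max(38, 39) = 39

39


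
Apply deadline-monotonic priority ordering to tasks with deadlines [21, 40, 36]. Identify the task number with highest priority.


Sort tasks by relative deadline (ascending):
  Task 1: deadline = 21
  Task 3: deadline = 36
  Task 2: deadline = 40
Priority order (highest first): [1, 3, 2]
Highest priority task = 1

1


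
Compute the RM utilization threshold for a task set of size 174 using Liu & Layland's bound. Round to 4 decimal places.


Compute 2^(1/174) = 1.0039915496
Subtract 1: 1.0039915496 - 1 = 0.0039915496
Multiply by n: 174 * 0.0039915496 = 0.6945296304
Round to 4 dp: 0.6945

0.6945


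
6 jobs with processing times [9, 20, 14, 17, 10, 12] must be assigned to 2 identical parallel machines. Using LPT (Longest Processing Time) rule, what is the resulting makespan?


Sort jobs in decreasing order (LPT): [20, 17, 14, 12, 10, 9]
Assign each job to the least loaded machine:
  Machine 1: jobs [20, 12, 9], load = 41
  Machine 2: jobs [17, 14, 10], load = 41
Makespan = max load = 41

41


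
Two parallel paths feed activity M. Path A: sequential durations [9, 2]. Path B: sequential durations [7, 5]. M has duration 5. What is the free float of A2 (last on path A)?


ES(A2) = sum of predecessors on chain A = 9
EF(A2) = ES + duration = 9 + 2 = 11
Successor of A2 is M. ES(M) = max(sum(A), sum(B)) = max(11, 12) = 12
Free float = ES(successor) - EF(current) = 12 - 11 = 1

1


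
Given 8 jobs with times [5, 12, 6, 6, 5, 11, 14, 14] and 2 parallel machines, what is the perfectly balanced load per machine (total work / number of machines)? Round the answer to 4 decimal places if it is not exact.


Total processing time = 5 + 12 + 6 + 6 + 5 + 11 + 14 + 14 = 73
Number of machines = 2
Ideal balanced load = 73 / 2 = 36.5

36.5


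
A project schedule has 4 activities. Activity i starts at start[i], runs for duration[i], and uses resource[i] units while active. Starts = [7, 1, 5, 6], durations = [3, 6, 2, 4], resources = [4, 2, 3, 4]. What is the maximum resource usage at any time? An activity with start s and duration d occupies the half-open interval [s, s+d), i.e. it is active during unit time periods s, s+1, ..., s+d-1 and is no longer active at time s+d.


Each activity i is active on [start_i, start_i + duration_i).
Compute total resource usage per time slot:
  t=0: active resources = [], total = 0
  t=1: active resources = [2], total = 2
  t=2: active resources = [2], total = 2
  t=3: active resources = [2], total = 2
  t=4: active resources = [2], total = 2
  t=5: active resources = [2, 3], total = 5
  t=6: active resources = [2, 3, 4], total = 9
  t=7: active resources = [4, 4], total = 8
  t=8: active resources = [4, 4], total = 8
  t=9: active resources = [4, 4], total = 8
Peak resource demand = 9

9


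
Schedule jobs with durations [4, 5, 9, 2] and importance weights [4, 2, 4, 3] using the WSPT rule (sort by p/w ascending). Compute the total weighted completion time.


Compute p/w ratios and sort ascending (WSPT): [(2, 3), (4, 4), (9, 4), (5, 2)]
Compute weighted completion times:
  Job (p=2,w=3): C=2, w*C=3*2=6
  Job (p=4,w=4): C=6, w*C=4*6=24
  Job (p=9,w=4): C=15, w*C=4*15=60
  Job (p=5,w=2): C=20, w*C=2*20=40
Total weighted completion time = 130

130


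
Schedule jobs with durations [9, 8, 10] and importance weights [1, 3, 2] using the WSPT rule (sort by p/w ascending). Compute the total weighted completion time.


Compute p/w ratios and sort ascending (WSPT): [(8, 3), (10, 2), (9, 1)]
Compute weighted completion times:
  Job (p=8,w=3): C=8, w*C=3*8=24
  Job (p=10,w=2): C=18, w*C=2*18=36
  Job (p=9,w=1): C=27, w*C=1*27=27
Total weighted completion time = 87

87


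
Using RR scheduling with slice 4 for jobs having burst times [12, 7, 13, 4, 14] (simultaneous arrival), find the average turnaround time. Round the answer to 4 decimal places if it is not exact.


Time quantum = 4
Execution trace:
  J1 runs 4 units, time = 4
  J2 runs 4 units, time = 8
  J3 runs 4 units, time = 12
  J4 runs 4 units, time = 16
  J5 runs 4 units, time = 20
  J1 runs 4 units, time = 24
  J2 runs 3 units, time = 27
  J3 runs 4 units, time = 31
  J5 runs 4 units, time = 35
  J1 runs 4 units, time = 39
  J3 runs 4 units, time = 43
  J5 runs 4 units, time = 47
  J3 runs 1 units, time = 48
  J5 runs 2 units, time = 50
Finish times: [39, 27, 48, 16, 50]
Average turnaround = 180/5 = 36.0

36.0


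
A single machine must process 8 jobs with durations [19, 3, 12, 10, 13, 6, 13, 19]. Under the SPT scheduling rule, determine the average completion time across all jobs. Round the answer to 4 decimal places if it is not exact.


Sort jobs by processing time (SPT order): [3, 6, 10, 12, 13, 13, 19, 19]
Compute completion times sequentially:
  Job 1: processing = 3, completes at 3
  Job 2: processing = 6, completes at 9
  Job 3: processing = 10, completes at 19
  Job 4: processing = 12, completes at 31
  Job 5: processing = 13, completes at 44
  Job 6: processing = 13, completes at 57
  Job 7: processing = 19, completes at 76
  Job 8: processing = 19, completes at 95
Sum of completion times = 334
Average completion time = 334/8 = 41.75

41.75


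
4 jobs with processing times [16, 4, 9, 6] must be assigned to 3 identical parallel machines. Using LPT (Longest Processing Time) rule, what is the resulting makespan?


Sort jobs in decreasing order (LPT): [16, 9, 6, 4]
Assign each job to the least loaded machine:
  Machine 1: jobs [16], load = 16
  Machine 2: jobs [9], load = 9
  Machine 3: jobs [6, 4], load = 10
Makespan = max load = 16

16


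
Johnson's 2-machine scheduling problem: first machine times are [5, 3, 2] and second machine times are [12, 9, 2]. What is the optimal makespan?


Apply Johnson's rule:
  Group 1 (a <= b): [(3, 2, 2), (2, 3, 9), (1, 5, 12)]
  Group 2 (a > b): []
Optimal job order: [3, 2, 1]
Schedule:
  Job 3: M1 done at 2, M2 done at 4
  Job 2: M1 done at 5, M2 done at 14
  Job 1: M1 done at 10, M2 done at 26
Makespan = 26

26


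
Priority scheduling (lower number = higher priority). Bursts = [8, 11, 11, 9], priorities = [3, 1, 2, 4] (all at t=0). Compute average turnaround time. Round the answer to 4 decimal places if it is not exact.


Sort by priority (ascending = highest first):
Order: [(1, 11), (2, 11), (3, 8), (4, 9)]
Completion times:
  Priority 1, burst=11, C=11
  Priority 2, burst=11, C=22
  Priority 3, burst=8, C=30
  Priority 4, burst=9, C=39
Average turnaround = 102/4 = 25.5

25.5


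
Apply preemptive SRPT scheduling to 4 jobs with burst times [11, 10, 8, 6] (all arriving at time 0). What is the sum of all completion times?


Since all jobs arrive at t=0, SRPT equals SPT ordering.
SPT order: [6, 8, 10, 11]
Completion times:
  Job 1: p=6, C=6
  Job 2: p=8, C=14
  Job 3: p=10, C=24
  Job 4: p=11, C=35
Total completion time = 6 + 14 + 24 + 35 = 79

79


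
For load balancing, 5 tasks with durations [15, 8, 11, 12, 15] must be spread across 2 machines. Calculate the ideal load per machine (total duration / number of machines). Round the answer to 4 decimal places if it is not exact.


Total processing time = 15 + 8 + 11 + 12 + 15 = 61
Number of machines = 2
Ideal balanced load = 61 / 2 = 30.5

30.5


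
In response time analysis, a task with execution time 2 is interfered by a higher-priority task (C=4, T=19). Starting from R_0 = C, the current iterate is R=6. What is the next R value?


R_next = C + ceil(R_prev / T_hp) * C_hp
ceil(6 / 19) = ceil(0.3158) = 1
Interference = 1 * 4 = 4
R_next = 2 + 4 = 6
R_next = R_prev, so the iteration has converged (response time = 6).

6


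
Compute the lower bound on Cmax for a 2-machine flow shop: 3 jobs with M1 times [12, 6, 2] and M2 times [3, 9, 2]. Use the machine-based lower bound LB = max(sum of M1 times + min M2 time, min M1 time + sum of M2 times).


LB1 = sum(M1 times) + min(M2 times) = 20 + 2 = 22
LB2 = min(M1 times) + sum(M2 times) = 2 + 14 = 16
Lower bound = max(LB1, LB2) = max(22, 16) = 22

22


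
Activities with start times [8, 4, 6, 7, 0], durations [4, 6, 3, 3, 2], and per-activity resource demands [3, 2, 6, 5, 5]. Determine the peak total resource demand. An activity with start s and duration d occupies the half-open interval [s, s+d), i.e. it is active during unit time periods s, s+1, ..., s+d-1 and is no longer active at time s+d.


Each activity i is active on [start_i, start_i + duration_i).
Compute total resource usage per time slot:
  t=0: active resources = [5], total = 5
  t=1: active resources = [5], total = 5
  t=2: active resources = [], total = 0
  t=3: active resources = [], total = 0
  t=4: active resources = [2], total = 2
  t=5: active resources = [2], total = 2
  t=6: active resources = [2, 6], total = 8
  t=7: active resources = [2, 6, 5], total = 13
  t=8: active resources = [3, 2, 6, 5], total = 16
  t=9: active resources = [3, 2, 5], total = 10
  t=10: active resources = [3], total = 3
  t=11: active resources = [3], total = 3
Peak resource demand = 16

16


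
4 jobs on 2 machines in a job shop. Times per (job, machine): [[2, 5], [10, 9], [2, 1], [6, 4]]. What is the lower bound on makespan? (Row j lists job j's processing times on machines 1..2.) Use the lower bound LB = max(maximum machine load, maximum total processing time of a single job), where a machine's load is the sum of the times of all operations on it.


Machine loads:
  Machine 1: 2 + 10 + 2 + 6 = 20
  Machine 2: 5 + 9 + 1 + 4 = 19
Max machine load = 20
Job totals:
  Job 1: 7
  Job 2: 19
  Job 3: 3
  Job 4: 10
Max job total = 19
Lower bound = max(20, 19) = 20

20


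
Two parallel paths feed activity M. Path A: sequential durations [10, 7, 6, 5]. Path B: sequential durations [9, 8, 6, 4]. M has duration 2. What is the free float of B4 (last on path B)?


ES(B4) = sum of predecessors on chain B = 23
EF(B4) = ES + duration = 23 + 4 = 27
Successor of B4 is M. ES(M) = max(sum(A), sum(B)) = max(28, 27) = 28
Free float = ES(successor) - EF(current) = 28 - 27 = 1

1


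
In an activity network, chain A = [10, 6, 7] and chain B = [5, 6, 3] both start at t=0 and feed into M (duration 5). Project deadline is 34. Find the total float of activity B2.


Forward pass: ES(B2) = sum of predecessors on chain B = 5
EF = ES + duration = 5 + 6 = 11
Backward pass: LF(M) = deadline = 34; LS(M) = 34 - 5 = 29
LF(B2) = LS(M) - sum(successors on chain B) = 29 - 3 = 26
LS = LF - duration = 26 - 6 = 20
Total float = LS - ES = 20 - 5 = 15

15


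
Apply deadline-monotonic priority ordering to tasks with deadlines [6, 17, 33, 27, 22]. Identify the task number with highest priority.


Sort tasks by relative deadline (ascending):
  Task 1: deadline = 6
  Task 2: deadline = 17
  Task 5: deadline = 22
  Task 4: deadline = 27
  Task 3: deadline = 33
Priority order (highest first): [1, 2, 5, 4, 3]
Highest priority task = 1

1


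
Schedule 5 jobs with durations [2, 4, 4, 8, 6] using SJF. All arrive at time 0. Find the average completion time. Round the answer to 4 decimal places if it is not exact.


SJF order (ascending): [2, 4, 4, 6, 8]
Completion times:
  Job 1: burst=2, C=2
  Job 2: burst=4, C=6
  Job 3: burst=4, C=10
  Job 4: burst=6, C=16
  Job 5: burst=8, C=24
Average completion = 58/5 = 11.6

11.6


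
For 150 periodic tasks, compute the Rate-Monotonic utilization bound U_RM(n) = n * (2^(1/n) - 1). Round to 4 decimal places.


Compute 2^(1/150) = 1.0046316744
Subtract 1: 1.0046316744 - 1 = 0.0046316744
Multiply by n: 150 * 0.0046316744 = 0.6947511600
Round to 4 dp: 0.6948

0.6948


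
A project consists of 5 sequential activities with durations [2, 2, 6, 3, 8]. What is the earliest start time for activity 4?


Activity 4 starts after activities 1 through 3 complete.
Predecessor durations: [2, 2, 6]
ES = 2 + 2 + 6 = 10

10


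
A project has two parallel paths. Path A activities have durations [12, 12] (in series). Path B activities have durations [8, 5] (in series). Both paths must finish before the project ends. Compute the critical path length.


Path A total = 12 + 12 = 24
Path B total = 8 + 5 = 13
Critical path = longest path = max(24, 13) = 24

24


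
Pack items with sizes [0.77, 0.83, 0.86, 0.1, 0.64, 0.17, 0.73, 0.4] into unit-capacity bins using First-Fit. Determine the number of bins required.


Place items sequentially using First-Fit:
  Item 0.77 -> new Bin 1
  Item 0.83 -> new Bin 2
  Item 0.86 -> new Bin 3
  Item 0.1 -> Bin 1 (now 0.87)
  Item 0.64 -> new Bin 4
  Item 0.17 -> Bin 2 (now 1.0)
  Item 0.73 -> new Bin 5
  Item 0.4 -> new Bin 6
Total bins used = 6

6


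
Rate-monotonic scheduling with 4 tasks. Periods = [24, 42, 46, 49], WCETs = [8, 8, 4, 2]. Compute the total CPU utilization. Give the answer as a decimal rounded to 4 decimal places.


Compute individual utilizations (exact fractions):
  Task 1: C/T = 8/24 = 1/3 (approx. 0.3333)
  Task 2: C/T = 8/42 = 4/21 (approx. 0.1905)
  Task 3: C/T = 4/46 = 2/23 (approx. 0.087)
  Task 4: C/T = 2/49 (approx. 0.0408)
Total utilization U = 1/3 + 4/21 + 2/23 + 2/49 = 2203/3381
Rounded to 4 decimal places: U = 0.6516
RM (Liu & Layland) bound for 4 tasks = 0.756828; compare with U = 2203/3381 (approx. 0.651582)
U <= bound, so schedulable by RM sufficient condition.

0.6516


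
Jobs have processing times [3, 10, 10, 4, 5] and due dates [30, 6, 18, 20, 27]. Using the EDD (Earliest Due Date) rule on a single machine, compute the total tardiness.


Sort by due date (EDD order): [(10, 6), (10, 18), (4, 20), (5, 27), (3, 30)]
Compute completion times and tardiness:
  Job 1: p=10, d=6, C=10, tardiness=max(0,10-6)=4
  Job 2: p=10, d=18, C=20, tardiness=max(0,20-18)=2
  Job 3: p=4, d=20, C=24, tardiness=max(0,24-20)=4
  Job 4: p=5, d=27, C=29, tardiness=max(0,29-27)=2
  Job 5: p=3, d=30, C=32, tardiness=max(0,32-30)=2
Total tardiness = 14

14


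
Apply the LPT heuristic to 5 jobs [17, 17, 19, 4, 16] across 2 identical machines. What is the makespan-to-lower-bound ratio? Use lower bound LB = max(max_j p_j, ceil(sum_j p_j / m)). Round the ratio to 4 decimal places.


LPT order: [19, 17, 17, 16, 4]
Machine loads after assignment: [35, 38]
LPT makespan = 38
Lower bound = max(max_job, ceil(total/2)) = max(19, 37) = 37
Ratio = 38 / 37 = 1.027

1.027


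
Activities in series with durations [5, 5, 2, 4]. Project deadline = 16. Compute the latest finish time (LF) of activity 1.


LF(activity 1) = deadline - sum of successor durations
Successors: activities 2 through 4 with durations [5, 2, 4]
Sum of successor durations = 11
LF = 16 - 11 = 5

5


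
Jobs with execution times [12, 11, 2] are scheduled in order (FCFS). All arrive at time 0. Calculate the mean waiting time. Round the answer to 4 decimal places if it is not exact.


FCFS order (as given): [12, 11, 2]
Waiting times:
  Job 1: wait = 0
  Job 2: wait = 12
  Job 3: wait = 23
Sum of waiting times = 35
Average waiting time = 35/3 = 11.6667

11.6667


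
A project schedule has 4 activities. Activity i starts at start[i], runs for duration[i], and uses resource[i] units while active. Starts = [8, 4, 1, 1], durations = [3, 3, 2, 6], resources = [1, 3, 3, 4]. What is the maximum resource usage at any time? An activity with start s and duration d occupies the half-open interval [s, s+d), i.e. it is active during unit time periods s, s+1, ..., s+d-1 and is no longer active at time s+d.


Each activity i is active on [start_i, start_i + duration_i).
Compute total resource usage per time slot:
  t=0: active resources = [], total = 0
  t=1: active resources = [3, 4], total = 7
  t=2: active resources = [3, 4], total = 7
  t=3: active resources = [4], total = 4
  t=4: active resources = [3, 4], total = 7
  t=5: active resources = [3, 4], total = 7
  t=6: active resources = [3, 4], total = 7
  t=7: active resources = [], total = 0
  t=8: active resources = [1], total = 1
  t=9: active resources = [1], total = 1
  t=10: active resources = [1], total = 1
Peak resource demand = 7

7


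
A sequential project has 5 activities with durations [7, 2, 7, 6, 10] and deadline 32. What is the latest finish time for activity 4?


LF(activity 4) = deadline - sum of successor durations
Successors: activities 5 through 5 with durations [10]
Sum of successor durations = 10
LF = 32 - 10 = 22

22


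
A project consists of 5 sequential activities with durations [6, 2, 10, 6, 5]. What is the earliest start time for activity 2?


Activity 2 starts after activities 1 through 1 complete.
Predecessor durations: [6]
ES = 6 = 6

6


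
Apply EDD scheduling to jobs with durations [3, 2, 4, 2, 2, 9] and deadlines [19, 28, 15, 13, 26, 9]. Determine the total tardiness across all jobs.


Sort by due date (EDD order): [(9, 9), (2, 13), (4, 15), (3, 19), (2, 26), (2, 28)]
Compute completion times and tardiness:
  Job 1: p=9, d=9, C=9, tardiness=max(0,9-9)=0
  Job 2: p=2, d=13, C=11, tardiness=max(0,11-13)=0
  Job 3: p=4, d=15, C=15, tardiness=max(0,15-15)=0
  Job 4: p=3, d=19, C=18, tardiness=max(0,18-19)=0
  Job 5: p=2, d=26, C=20, tardiness=max(0,20-26)=0
  Job 6: p=2, d=28, C=22, tardiness=max(0,22-28)=0
Total tardiness = 0

0


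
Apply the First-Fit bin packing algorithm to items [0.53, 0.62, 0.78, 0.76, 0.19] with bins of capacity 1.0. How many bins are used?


Place items sequentially using First-Fit:
  Item 0.53 -> new Bin 1
  Item 0.62 -> new Bin 2
  Item 0.78 -> new Bin 3
  Item 0.76 -> new Bin 4
  Item 0.19 -> Bin 1 (now 0.72)
Total bins used = 4

4


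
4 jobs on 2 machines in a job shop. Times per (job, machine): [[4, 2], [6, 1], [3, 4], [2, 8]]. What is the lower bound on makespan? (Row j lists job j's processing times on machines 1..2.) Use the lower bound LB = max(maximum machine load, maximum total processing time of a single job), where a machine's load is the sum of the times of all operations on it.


Machine loads:
  Machine 1: 4 + 6 + 3 + 2 = 15
  Machine 2: 2 + 1 + 4 + 8 = 15
Max machine load = 15
Job totals:
  Job 1: 6
  Job 2: 7
  Job 3: 7
  Job 4: 10
Max job total = 10
Lower bound = max(15, 10) = 15

15


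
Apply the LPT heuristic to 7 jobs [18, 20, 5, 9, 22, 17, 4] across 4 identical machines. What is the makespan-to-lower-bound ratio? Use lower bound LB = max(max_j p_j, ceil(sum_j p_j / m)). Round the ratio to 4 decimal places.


LPT order: [22, 20, 18, 17, 9, 5, 4]
Machine loads after assignment: [22, 24, 23, 26]
LPT makespan = 26
Lower bound = max(max_job, ceil(total/4)) = max(22, 24) = 24
Ratio = 26 / 24 = 1.0833

1.0833


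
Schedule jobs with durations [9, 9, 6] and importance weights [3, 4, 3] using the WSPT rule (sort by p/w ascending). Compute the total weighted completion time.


Compute p/w ratios and sort ascending (WSPT): [(6, 3), (9, 4), (9, 3)]
Compute weighted completion times:
  Job (p=6,w=3): C=6, w*C=3*6=18
  Job (p=9,w=4): C=15, w*C=4*15=60
  Job (p=9,w=3): C=24, w*C=3*24=72
Total weighted completion time = 150

150


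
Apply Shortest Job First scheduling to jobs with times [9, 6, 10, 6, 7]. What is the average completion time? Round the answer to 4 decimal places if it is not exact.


SJF order (ascending): [6, 6, 7, 9, 10]
Completion times:
  Job 1: burst=6, C=6
  Job 2: burst=6, C=12
  Job 3: burst=7, C=19
  Job 4: burst=9, C=28
  Job 5: burst=10, C=38
Average completion = 103/5 = 20.6

20.6


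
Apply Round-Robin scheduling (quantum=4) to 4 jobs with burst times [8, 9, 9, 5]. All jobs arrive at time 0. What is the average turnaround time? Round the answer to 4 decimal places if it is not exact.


Time quantum = 4
Execution trace:
  J1 runs 4 units, time = 4
  J2 runs 4 units, time = 8
  J3 runs 4 units, time = 12
  J4 runs 4 units, time = 16
  J1 runs 4 units, time = 20
  J2 runs 4 units, time = 24
  J3 runs 4 units, time = 28
  J4 runs 1 units, time = 29
  J2 runs 1 units, time = 30
  J3 runs 1 units, time = 31
Finish times: [20, 30, 31, 29]
Average turnaround = 110/4 = 27.5

27.5


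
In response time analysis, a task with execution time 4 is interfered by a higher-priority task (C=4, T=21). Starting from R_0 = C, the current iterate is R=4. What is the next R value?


R_next = C + ceil(R_prev / T_hp) * C_hp
ceil(4 / 21) = ceil(0.1905) = 1
Interference = 1 * 4 = 4
R_next = 4 + 4 = 8

8


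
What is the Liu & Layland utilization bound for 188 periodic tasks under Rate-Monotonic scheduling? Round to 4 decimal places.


Compute 2^(1/188) = 1.0036937583
Subtract 1: 1.0036937583 - 1 = 0.0036937583
Multiply by n: 188 * 0.0036937583 = 0.6944265604
Round to 4 dp: 0.6944

0.6944


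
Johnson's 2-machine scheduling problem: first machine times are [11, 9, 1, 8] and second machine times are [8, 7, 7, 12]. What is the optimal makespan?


Apply Johnson's rule:
  Group 1 (a <= b): [(3, 1, 7), (4, 8, 12)]
  Group 2 (a > b): [(1, 11, 8), (2, 9, 7)]
Optimal job order: [3, 4, 1, 2]
Schedule:
  Job 3: M1 done at 1, M2 done at 8
  Job 4: M1 done at 9, M2 done at 21
  Job 1: M1 done at 20, M2 done at 29
  Job 2: M1 done at 29, M2 done at 36
Makespan = 36

36


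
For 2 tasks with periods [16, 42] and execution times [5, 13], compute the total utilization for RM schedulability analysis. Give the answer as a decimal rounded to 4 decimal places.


Compute individual utilizations (exact fractions):
  Task 1: C/T = 5/16 (approx. 0.3125)
  Task 2: C/T = 13/42 (approx. 0.3095)
Total utilization U = 5/16 + 13/42 = 209/336
Rounded to 4 decimal places: U = 0.6220
RM (Liu & Layland) bound for 2 tasks = 0.828427; compare with U = 209/336 (approx. 0.622024)
U <= bound, so schedulable by RM sufficient condition.

0.6220
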